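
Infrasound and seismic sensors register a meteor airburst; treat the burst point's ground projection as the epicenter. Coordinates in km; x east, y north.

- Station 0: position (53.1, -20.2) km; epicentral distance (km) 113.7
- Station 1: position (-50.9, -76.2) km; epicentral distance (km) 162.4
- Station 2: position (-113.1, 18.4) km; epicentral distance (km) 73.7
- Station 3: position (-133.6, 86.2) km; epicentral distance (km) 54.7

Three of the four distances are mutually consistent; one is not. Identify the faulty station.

Station 0

Solve using three stations at a time. Using Station 1, Station 2, Station 3 (subtract circle equations pairwise → linear system) gives (x, y) ≈ (-79.2, 83.7).
Distances from that point to each station vs reported:
  Station 0: calculated 168.2 vs reported 113.7 → residual 54.5 km
  Station 1: calculated 162.3 vs reported 162.4 → residual 0.1 km
  Station 2: calculated 73.5 vs reported 73.7 → residual 0.2 km
  Station 3: calculated 54.5 vs reported 54.7 → residual 0.2 km
Station 1, Station 2, Station 3 are mutually consistent (residuals ≈ 0); Station 0 is off by 54.5 km.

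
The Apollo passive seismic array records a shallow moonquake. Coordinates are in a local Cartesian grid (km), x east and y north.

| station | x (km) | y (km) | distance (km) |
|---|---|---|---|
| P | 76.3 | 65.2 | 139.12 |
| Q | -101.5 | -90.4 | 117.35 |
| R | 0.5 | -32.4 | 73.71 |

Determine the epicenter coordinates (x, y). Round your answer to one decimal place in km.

x ≈ -54.2 km, y ≈ 17.0 km

Circle about each station: (x − 76.3)² + (y − 65.2)² = 139.12²; (x + 101.5)² + (y + 90.4)² = 117.35²; (x − 0.5)² + (y + 32.4)² = 73.71².
Subtracting pairs of circle equations eliminates x²+y² and gives linear equations (the radical axes):
-355.6 x − 311.2 y = 13985.03
-151.6 x − 195.2 y = 4898.49
Solving the 2×2 system: x ≈ -54.2, y ≈ 17.0 km.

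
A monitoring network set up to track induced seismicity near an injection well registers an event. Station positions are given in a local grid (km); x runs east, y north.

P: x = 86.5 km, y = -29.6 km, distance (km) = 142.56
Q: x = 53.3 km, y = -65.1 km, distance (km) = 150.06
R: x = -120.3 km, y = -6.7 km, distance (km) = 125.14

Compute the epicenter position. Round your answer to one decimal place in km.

Circle about each station: (x − 86.5)² + (y + 29.6)² = 142.56²; (x − 53.3)² + (y + 65.1)² = 150.06²; (x + 120.3)² + (y + 6.7)² = 125.14².
Subtracting pairs of circle equations eliminates x²+y² and gives linear equations (the radical axes):
-66.4 x − 71.0 y = -3474.16
-413.6 x + 45.8 y = 10821.90
Solving the 2×2 system: x ≈ -18.8, y ≈ 66.5 km.

(-18.8, 66.5)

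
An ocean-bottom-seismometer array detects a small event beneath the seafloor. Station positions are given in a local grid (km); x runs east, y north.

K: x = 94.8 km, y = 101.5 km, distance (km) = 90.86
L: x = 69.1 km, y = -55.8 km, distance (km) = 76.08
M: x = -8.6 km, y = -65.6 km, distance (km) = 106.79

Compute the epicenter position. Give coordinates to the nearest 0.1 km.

Circle about each station: (x − 94.8)² + (y − 101.5)² = 90.86²; (x − 69.1)² + (y + 55.8)² = 76.08²; (x + 8.6)² + (y + 65.6)² = 106.79².
Subtracting the K equation from the L and M equations removes the quadratic terms:
-51.4 x − 314.6 y = -8933.47
-206.8 x − 334.2 y = -18060.53
Solving the 2×2 system: x ≈ 56.3, y ≈ 19.2 km.

(56.3, 19.2)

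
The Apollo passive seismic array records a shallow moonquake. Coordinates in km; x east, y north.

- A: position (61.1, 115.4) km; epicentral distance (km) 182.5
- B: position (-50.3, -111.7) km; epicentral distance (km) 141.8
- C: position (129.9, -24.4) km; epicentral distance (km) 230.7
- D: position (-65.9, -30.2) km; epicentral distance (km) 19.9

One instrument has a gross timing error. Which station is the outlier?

D

Solve using three stations at a time. Using A, B, C (subtract circle equations pairwise → linear system) gives (x, y) ≈ (-96.0, 22.5).
Distances from that point to each station vs reported:
  A: calculated 182.5 vs reported 182.5 → residual 0.0 km
  B: calculated 141.8 vs reported 141.8 → residual 0.0 km
  C: calculated 230.7 vs reported 230.7 → residual 0.0 km
  D: calculated 60.7 vs reported 19.9 → residual 40.8 km
A, B, C are mutually consistent (residuals ≈ 0); D is off by 40.8 km.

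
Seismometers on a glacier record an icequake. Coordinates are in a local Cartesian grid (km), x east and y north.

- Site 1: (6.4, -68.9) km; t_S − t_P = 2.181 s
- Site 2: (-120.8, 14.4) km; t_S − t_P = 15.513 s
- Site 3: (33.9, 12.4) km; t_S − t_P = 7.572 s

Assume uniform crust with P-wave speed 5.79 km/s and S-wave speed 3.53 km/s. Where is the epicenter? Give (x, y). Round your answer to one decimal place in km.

Distance from S−P lag: d = Δt · v_P v_S / (v_P − v_S) = Δt · (5.79·3.53)/(5.79−3.53) ≈ 9.0437·Δt.
So d_Site 1 = 19.72, d_Site 2 = 140.29, d_Site 3 = 68.48 km.
Circle about each station: (x − 6.4)² + (y + 68.9)² = 19.72²; (x + 120.8)² + (y − 14.4)² = 140.29²; (x − 33.9)² + (y − 12.4)² = 68.48².
Subtracting the Site 1 equation from the Site 2 and Site 3 equations removes the quadratic terms:
-254.4 x + 166.6 y = -9280.58
55.0 x + 162.6 y = -7785.83
Solving the 2×2 system: x ≈ 4.2, y ≈ -49.3 km.

(4.2, -49.3)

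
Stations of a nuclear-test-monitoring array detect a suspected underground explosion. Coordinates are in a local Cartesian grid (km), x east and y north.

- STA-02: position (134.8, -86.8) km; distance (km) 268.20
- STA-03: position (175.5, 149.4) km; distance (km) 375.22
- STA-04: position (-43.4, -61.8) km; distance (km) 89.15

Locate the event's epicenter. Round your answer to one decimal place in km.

-132.5 km east, -64.9 km north

Circle about each station: (x − 134.8)² + (y + 86.8)² = 268.20²; (x − 175.5)² + (y − 149.4)² = 375.22²; (x + 43.4)² + (y + 61.8)² = 89.15².
Subtracting pairs of circle equations eliminates x²+y² and gives linear equations (the radical axes):
81.4 x + 472.4 y = -41443.48
-356.4 x + 50.0 y = 43981.04
Solving the 2×2 system: x ≈ -132.5, y ≈ -64.9 km.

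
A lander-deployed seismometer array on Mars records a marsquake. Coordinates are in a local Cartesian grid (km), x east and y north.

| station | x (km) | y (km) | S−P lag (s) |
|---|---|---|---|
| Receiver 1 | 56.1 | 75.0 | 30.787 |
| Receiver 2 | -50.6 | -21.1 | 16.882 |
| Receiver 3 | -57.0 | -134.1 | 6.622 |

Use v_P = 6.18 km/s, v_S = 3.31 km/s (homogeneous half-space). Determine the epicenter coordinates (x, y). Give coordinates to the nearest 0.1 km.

(-9.8, -134.3)

Distance from S−P lag: d = Δt · v_P v_S / (v_P − v_S) = Δt · (6.18·3.31)/(6.18−3.31) ≈ 7.1275·Δt.
So d_Receiver 1 = 219.43, d_Receiver 2 = 120.33, d_Receiver 3 = 47.20 km.
Circle about each station: (x − 56.1)² + (y − 75.0)² = 219.43²; (x + 50.6)² + (y + 21.1)² = 120.33²; (x + 57.0)² + (y + 134.1)² = 47.20².
Subtracting the Receiver 1 equation from the Receiver 2 and Receiver 3 equations removes the quadratic terms:
-213.4 x − 192.2 y = 27903.58
-226.2 x − 418.2 y = 58381.28
Solving the 2×2 system: x ≈ -9.8, y ≈ -134.3 km.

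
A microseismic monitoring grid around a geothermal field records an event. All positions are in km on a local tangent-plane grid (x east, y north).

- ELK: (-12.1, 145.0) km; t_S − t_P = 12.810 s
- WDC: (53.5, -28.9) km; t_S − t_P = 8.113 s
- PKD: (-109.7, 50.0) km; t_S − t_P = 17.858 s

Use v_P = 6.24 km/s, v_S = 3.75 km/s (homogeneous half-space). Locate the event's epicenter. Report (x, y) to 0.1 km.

Distance from S−P lag: d = Δt · v_P v_S / (v_P − v_S) = Δt · (6.24·3.75)/(6.24−3.75) ≈ 9.3976·Δt.
So d_ELK = 120.38, d_WDC = 76.24, d_PKD = 167.82 km.
Circle about each station: (x + 12.1)² + (y − 145.0)² = 120.38²; (x − 53.5)² + (y + 28.9)² = 76.24²; (x + 109.7)² + (y − 50.0)² = 167.82².
Subtracting the ELK equation from the WDC and PKD equations removes the quadratic terms:
131.2 x − 347.8 y = -8795.14
-195.2 x − 190.0 y = -20309.53
Solving the 2×2 system: x ≈ 58.1, y ≈ 47.2 km.
Check against ELK (with the unrounded x, y): √((x + 12.1)²+(y − 145.0)²) = 120.38 ≈ 120.38 km. ✓

58.1 km east, 47.2 km north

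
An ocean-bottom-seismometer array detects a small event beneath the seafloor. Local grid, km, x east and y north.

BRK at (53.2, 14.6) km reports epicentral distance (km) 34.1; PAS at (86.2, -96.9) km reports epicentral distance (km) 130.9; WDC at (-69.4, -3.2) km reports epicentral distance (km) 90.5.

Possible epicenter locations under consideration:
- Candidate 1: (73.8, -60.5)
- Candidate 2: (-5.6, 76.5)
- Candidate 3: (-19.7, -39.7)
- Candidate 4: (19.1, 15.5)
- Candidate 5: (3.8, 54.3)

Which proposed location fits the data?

For each candidate, compare |candidate − station| to the reported distance:
Candidate 1: residuals BRK 43.8, PAS 92.4, WDC 63.7 → max 92.4 km
Candidate 2: residuals BRK 51.3, PAS 65.3, WDC 11.6 → max 65.3 km
Candidate 3: residuals BRK 56.8, PAS 10.5, WDC 28.8 → max 56.8 km
Candidate 4: residuals BRK 0.0, PAS 0.0, WDC 0.0 → max 0.0 km
Candidate 5: residuals BRK 29.3, PAS 41.3, WDC 2.6 → max 41.3 km
Only Candidate 4 has all residuals ≈ 0.

Candidate 4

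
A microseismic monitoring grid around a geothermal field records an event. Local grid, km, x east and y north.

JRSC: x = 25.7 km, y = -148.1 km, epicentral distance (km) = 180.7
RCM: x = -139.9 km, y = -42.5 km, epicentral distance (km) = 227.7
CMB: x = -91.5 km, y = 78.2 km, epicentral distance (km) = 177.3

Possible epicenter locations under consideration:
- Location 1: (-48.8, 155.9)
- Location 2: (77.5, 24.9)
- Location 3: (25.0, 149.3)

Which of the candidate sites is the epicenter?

For each candidate, compare |candidate − station| to the reported distance:
Location 1: residuals JRSC 132.3, RCM 9.4, CMB 88.6 → max 132.3 km
Location 2: residuals JRSC 0.1, RCM 0.1, CMB 0.1 → max 0.1 km
Location 3: residuals JRSC 116.7, RCM 25.2, CMB 40.8 → max 116.7 km
Only Location 2 has all residuals ≈ 0.

Location 2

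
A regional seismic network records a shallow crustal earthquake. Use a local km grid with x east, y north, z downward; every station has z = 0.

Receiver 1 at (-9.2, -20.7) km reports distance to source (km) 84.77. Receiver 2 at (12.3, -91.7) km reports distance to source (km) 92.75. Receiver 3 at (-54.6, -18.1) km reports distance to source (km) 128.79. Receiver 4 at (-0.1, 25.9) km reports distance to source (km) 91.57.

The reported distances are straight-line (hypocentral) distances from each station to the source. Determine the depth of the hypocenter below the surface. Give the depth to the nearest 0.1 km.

26.2 km

Each station gives a sphere (x−x_i)² + (y−y_i)² + z² = d_i² (stations at z=0).
Subtracting the Receiver 1 sphere from Receiver 2 and Receiver 3: z² cancels, leaving linear equations in x and y:
43.0 x − 142.0 y = 6630.44
-90.8 x + 5.2 y = -6605.27
Solving: x ≈ 71.308, y ≈ -25.100 km (keep extra digits for the depth step; rounded: 71.3, -25.1).
Then from the Receiver 1 sphere: z² = 84.77² − (x + 9.2)² − (y + 20.7)² with x = 71.308, y = -25.100, so z ≈ 26.174 ≈ 26.2 km.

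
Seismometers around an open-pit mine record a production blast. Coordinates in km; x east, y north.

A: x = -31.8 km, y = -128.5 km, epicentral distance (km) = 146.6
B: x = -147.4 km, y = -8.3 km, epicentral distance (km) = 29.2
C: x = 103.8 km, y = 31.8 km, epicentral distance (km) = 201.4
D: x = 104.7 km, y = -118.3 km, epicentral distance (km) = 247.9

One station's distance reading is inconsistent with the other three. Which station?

C

Solve using three stations at a time. Using A, B, D (subtract circle equations pairwise → linear system) gives (x, y) ≈ (-118.4, -10.2).
Distances from that point to each station vs reported:
  A: calculated 146.6 vs reported 146.6 → residual 0.0 km
  B: calculated 29.1 vs reported 29.2 → residual 0.1 km
  C: calculated 226.1 vs reported 201.4 → residual 24.7 km
  D: calculated 247.9 vs reported 247.9 → residual 0.0 km
A, B, D are mutually consistent (residuals ≈ 0); C is off by 24.7 km.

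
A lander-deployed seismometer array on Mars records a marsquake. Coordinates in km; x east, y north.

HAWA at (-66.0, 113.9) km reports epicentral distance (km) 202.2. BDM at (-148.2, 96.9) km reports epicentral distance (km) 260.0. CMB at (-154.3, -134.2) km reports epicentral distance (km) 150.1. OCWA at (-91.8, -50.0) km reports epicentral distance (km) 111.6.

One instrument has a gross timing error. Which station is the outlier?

HAWA

Solve using three stations at a time. Using BDM, CMB, OCWA (subtract circle equations pairwise → linear system) gives (x, y) ≈ (-4.8, -120.0).
Distances from that point to each station vs reported:
  HAWA: calculated 241.8 vs reported 202.2 → residual 39.6 km
  BDM: calculated 260.0 vs reported 260.0 → residual 0.0 km
  CMB: calculated 150.1 vs reported 150.1 → residual 0.0 km
  OCWA: calculated 111.7 vs reported 111.6 → residual 0.1 km
BDM, CMB, OCWA are mutually consistent (residuals ≈ 0); HAWA is off by 39.6 km.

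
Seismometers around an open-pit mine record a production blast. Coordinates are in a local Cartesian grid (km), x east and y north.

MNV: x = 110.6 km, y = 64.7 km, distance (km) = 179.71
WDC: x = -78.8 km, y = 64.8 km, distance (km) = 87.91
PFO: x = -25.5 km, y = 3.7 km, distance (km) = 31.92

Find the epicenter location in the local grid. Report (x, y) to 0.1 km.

Circle about each station: (x − 110.6)² + (y − 64.7)² = 179.71²; (x + 78.8)² + (y − 64.8)² = 87.91²; (x + 25.5)² + (y − 3.7)² = 31.92².
Subtracting pairs of circle equations eliminates x²+y² and gives linear equations (the radical axes):
-378.8 x + 0.2 y = 18557.55
-272.2 x − 122.0 y = 15522.29
Solving the 2×2 system: x ≈ -49.0, y ≈ -17.9 km.

-49.0 km east, -17.9 km north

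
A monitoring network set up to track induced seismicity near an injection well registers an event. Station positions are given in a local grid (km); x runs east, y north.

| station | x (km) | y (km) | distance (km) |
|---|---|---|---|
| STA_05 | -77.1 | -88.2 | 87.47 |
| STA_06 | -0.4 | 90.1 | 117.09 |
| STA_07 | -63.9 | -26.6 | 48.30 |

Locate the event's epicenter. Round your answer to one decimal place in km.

(-15.6, -26.0)

Circle about each station: (x + 77.1)² + (y + 88.2)² = 87.47²; (x + 0.4)² + (y − 90.1)² = 117.09²; (x + 63.9)² + (y + 26.6)² = 48.30².
Subtracting the STA_05 equation from the STA_06 and STA_07 equations removes the quadratic terms:
153.4 x + 356.6 y = -11664.55
26.4 x + 123.2 y = -3614.77
Solving the 2×2 system: x ≈ -15.6, y ≈ -26.0 km.
Check against STA_05 (with the unrounded x, y): √((x + 77.1)²+(y + 88.2)²) = 87.47 ≈ 87.47 km. ✓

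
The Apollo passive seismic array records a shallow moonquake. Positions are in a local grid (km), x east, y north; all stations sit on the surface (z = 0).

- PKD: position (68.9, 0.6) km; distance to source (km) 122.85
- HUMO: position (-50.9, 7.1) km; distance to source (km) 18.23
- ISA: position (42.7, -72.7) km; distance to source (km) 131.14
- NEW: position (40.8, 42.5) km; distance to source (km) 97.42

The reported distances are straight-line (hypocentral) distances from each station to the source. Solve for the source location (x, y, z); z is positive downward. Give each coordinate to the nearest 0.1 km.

x ≈ -51.9 km, y ≈ 16.8 km, depth ≈ 15.4 km

Each station gives a sphere (x−x_i)² + (y−y_i)² + z² = d_i² (stations at z=0).
Subtracting the PKD sphere from HUMO and ISA: z² cancels, leaving linear equations in x and y:
-239.6 x + 13.0 y = 12653.44
-52.4 x − 146.6 y = 255.43
Solving: x ≈ -51.899, y ≈ 16.808 km (keep extra digits for the depth step; rounded: -51.9, 16.8).
Then from the PKD sphere: z² = 122.85² − (x − 68.9)² − (y − 0.6)² with x = -51.899, y = 16.808, so z ≈ 15.396 ≈ 15.4 km.
Check against NEW (with the unrounded solution): distance 97.42 ≈ 97.42 km. ✓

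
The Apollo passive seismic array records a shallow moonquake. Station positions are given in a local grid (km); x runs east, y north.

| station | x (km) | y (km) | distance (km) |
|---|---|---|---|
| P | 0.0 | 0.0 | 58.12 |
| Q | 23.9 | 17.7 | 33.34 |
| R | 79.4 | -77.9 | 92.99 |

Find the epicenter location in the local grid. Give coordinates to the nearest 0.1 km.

Circle about each station: x² + y² = 58.12²; (x − 23.9)² + (y − 17.7)² = 33.34²; (x − 79.4)² + (y + 77.9)² = 92.99².
Subtracting pairs of circle equations eliminates x²+y² and gives linear equations (the radical axes):
47.8 x + 35.4 y = 3150.88
158.8 x − 155.8 y = 7103.56
Solving the 2×2 system: x ≈ 56.8, y ≈ 12.3 km.

(56.8, 12.3)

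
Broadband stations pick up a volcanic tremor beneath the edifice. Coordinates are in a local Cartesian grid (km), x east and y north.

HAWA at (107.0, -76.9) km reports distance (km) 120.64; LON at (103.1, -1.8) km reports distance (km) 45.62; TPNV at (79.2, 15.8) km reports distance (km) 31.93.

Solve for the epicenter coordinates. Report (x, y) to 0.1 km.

Circle about each station: (x − 107.0)² + (y + 76.9)² = 120.64²; (x − 103.1)² + (y + 1.8)² = 45.62²; (x − 79.2)² + (y − 15.8)² = 31.93².
Subtracting the HAWA equation from the LON and TPNV equations removes the quadratic terms:
-7.8 x + 150.2 y = 5743.07
-55.6 x + 185.4 y = 2694.15
Solving the 2×2 system: x ≈ 95.6, y ≈ 43.2 km.

(95.6, 43.2)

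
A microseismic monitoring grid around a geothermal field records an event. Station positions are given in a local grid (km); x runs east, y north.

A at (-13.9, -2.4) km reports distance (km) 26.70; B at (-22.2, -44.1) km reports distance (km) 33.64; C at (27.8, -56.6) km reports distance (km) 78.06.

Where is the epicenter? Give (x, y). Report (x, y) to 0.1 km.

Circle about each station: (x + 13.9)² + (y + 2.4)² = 26.70²; (x + 22.2)² + (y + 44.1)² = 33.64²; (x − 27.8)² + (y + 56.6)² = 78.06².
Subtracting pairs of circle equations eliminates x²+y² and gives linear equations (the radical axes):
-16.6 x − 83.4 y = 1819.92
83.4 x − 108.4 y = -1603.04
Solving the 2×2 system: x ≈ -37.8, y ≈ -14.3 km.

x ≈ -37.8 km, y ≈ -14.3 km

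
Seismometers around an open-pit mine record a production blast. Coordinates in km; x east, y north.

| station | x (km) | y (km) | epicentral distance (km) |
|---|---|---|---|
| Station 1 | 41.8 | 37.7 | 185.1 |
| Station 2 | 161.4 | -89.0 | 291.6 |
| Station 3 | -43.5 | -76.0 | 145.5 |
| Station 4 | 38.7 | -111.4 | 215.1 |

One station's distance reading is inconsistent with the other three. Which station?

Solve using three stations at a time. Using Station 2, Station 3, Station 4 (subtract circle equations pairwise → linear system) gives (x, y) ≈ (-87.7, 62.8).
Distances from that point to each station vs reported:
  Station 1: calculated 131.9 vs reported 185.1 → residual 53.2 km
  Station 2: calculated 291.7 vs reported 291.6 → residual 0.1 km
  Station 3: calculated 145.7 vs reported 145.5 → residual 0.2 km
  Station 4: calculated 215.2 vs reported 215.1 → residual 0.1 km
Station 2, Station 3, Station 4 are mutually consistent (residuals ≈ 0); Station 1 is off by 53.2 km.

Station 1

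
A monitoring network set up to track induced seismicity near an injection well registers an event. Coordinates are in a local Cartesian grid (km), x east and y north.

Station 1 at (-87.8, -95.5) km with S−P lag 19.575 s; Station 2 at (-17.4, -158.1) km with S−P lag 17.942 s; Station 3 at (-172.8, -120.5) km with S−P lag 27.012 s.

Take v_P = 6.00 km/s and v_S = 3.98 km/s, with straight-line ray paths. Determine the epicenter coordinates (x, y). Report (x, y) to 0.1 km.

Distance from S−P lag: d = Δt · v_P v_S / (v_P − v_S) = Δt · (6.00·3.98)/(6.00−3.98) ≈ 11.8218·Δt.
So d_Station 1 = 231.41, d_Station 2 = 212.11, d_Station 3 = 319.33 km.
Circle about each station: (x + 87.8)² + (y + 95.5)² = 231.41²; (x + 17.4)² + (y + 158.1)² = 212.11²; (x + 172.8)² + (y + 120.5)² = 319.33².
Subtracting the Station 1 equation from the Station 2 and Station 3 equations removes the quadratic terms:
140.8 x − 125.2 y = 17029.22
-170.0 x − 50.0 y = -20870.06
Solving the 2×2 system: x ≈ 122.3, y ≈ 1.5 km.

(122.3, 1.5)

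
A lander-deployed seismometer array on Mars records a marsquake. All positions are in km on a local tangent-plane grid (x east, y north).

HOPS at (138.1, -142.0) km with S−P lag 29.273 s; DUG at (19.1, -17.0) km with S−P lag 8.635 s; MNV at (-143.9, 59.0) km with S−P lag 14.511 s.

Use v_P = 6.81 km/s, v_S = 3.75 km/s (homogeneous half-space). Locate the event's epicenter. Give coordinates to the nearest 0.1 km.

Distance from S−P lag: d = Δt · v_P v_S / (v_P − v_S) = Δt · (6.81·3.75)/(6.81−3.75) ≈ 8.3456·Δt.
So d_HOPS = 244.30, d_DUG = 72.06, d_MNV = 121.10 km.
Circle about each station: (x − 138.1)² + (y + 142.0)² = 244.30²; (x − 19.1)² + (y + 17.0)² = 72.06²; (x + 143.9)² + (y − 59.0)² = 121.10².
Subtracting the HOPS equation from the DUG and MNV equations removes the quadratic terms:
-238.0 x + 250.0 y = 15908.05
-564.0 x + 402.0 y = 29969.88
Solving the 2×2 system: x ≈ -24.2, y ≈ 40.6 km.

-24.2 km east, 40.6 km north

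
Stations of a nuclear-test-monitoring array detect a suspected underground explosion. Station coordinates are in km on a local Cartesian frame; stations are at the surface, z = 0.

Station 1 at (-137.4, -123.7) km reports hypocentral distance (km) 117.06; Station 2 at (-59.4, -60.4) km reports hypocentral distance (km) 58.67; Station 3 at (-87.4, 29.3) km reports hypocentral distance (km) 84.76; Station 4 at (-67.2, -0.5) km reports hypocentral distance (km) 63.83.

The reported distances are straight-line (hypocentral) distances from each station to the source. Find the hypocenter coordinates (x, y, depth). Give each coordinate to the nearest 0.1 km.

(-76.9, -37.5, 51.1)

Each station gives a sphere (x−x_i)² + (y−y_i)² + z² = d_i² (stations at z=0).
Subtracting the Station 1 sphere from Station 2 and Station 3: z² cancels, leaving linear equations in x and y:
156.0 x + 126.6 y = -16743.06
100.0 x + 306.0 y = -19164.41
Solving: x ≈ -76.895, y ≈ -37.500 km (keep extra digits for the depth step; rounded: -76.9, -37.5).
Then from the Station 1 sphere: z² = 117.06² − (x + 137.4)² − (y + 123.7)² with x = -76.895, y = -37.500, so z ≈ 51.105 ≈ 51.1 km.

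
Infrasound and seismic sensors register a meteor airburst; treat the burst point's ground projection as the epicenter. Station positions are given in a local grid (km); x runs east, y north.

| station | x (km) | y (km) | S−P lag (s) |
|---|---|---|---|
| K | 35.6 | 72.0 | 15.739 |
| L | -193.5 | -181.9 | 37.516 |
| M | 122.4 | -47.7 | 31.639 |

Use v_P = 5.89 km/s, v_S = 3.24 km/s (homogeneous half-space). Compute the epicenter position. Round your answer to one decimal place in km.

Distance from S−P lag: d = Δt · v_P v_S / (v_P − v_S) = Δt · (5.89·3.24)/(5.89−3.24) ≈ 7.2014·Δt.
So d_K = 113.34, d_L = 270.17, d_M = 227.84 km.
Circle about each station: (x − 35.6)² + (y − 72.0)² = 113.34²; (x + 193.5)² + (y + 181.9)² = 270.17²; (x − 122.4)² + (y + 47.7)² = 227.84².
Subtracting the K equation from the L and M equations removes the quadratic terms:
-458.2 x − 507.8 y = 3932.63
173.6 x − 239.4 y = -28259.42
Solving the 2×2 system: x ≈ -77.3, y ≈ 62.0 km.

x ≈ -77.3 km, y ≈ 62.0 km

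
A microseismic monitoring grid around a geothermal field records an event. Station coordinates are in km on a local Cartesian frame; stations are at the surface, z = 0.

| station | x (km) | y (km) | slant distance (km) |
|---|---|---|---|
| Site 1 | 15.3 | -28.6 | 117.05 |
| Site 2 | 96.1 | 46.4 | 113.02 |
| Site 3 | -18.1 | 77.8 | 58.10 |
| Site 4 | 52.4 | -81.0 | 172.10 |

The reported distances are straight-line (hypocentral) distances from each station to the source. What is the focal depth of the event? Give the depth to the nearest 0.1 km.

z ≈ 54.7 km

Each station gives a sphere (x−x_i)² + (y−y_i)² + z² = d_i² (stations at z=0).
Subtracting the Site 1 sphere from Site 2 and Site 3: z² cancels, leaving linear equations in x and y:
161.6 x + 150.0 y = 11263.30
-66.8 x + 212.8 y = 15653.49
Solving: x ≈ 1.099, y ≈ 73.905 km (keep extra digits for the depth step; rounded: 1.1, 73.9).
Then from the Site 1 sphere: z² = 117.05² − (x − 15.3)² − (y + 28.6)² with x = 1.099, y = 73.905, so z ≈ 54.697 ≈ 54.7 km.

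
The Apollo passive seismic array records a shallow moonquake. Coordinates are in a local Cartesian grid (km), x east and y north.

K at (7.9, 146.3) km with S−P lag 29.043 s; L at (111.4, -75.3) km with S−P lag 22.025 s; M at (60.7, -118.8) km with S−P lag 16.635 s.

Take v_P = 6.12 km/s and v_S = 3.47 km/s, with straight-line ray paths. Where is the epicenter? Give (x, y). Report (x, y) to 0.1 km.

Distance from S−P lag: d = Δt · v_P v_S / (v_P − v_S) = Δt · (6.12·3.47)/(6.12−3.47) ≈ 8.0137·Δt.
So d_K = 232.74, d_L = 176.50, d_M = 133.31 km.
Circle about each station: (x − 7.9)² + (y − 146.3)² = 232.74²; (x − 111.4)² + (y + 75.3)² = 176.50²; (x − 60.7)² + (y + 118.8)² = 133.31².
Subtracting the K equation from the L and M equations removes the quadratic terms:
207.0 x − 443.2 y = 19629.61
105.6 x − 530.2 y = 32728.18
Solving the 2×2 system: x ≈ -65.1, y ≈ -74.7 km.
Check against K (with the unrounded x, y): √((x − 7.9)²+(y − 146.3)²) = 232.73 ≈ 232.74 km. ✓

-65.1 km east, -74.7 km north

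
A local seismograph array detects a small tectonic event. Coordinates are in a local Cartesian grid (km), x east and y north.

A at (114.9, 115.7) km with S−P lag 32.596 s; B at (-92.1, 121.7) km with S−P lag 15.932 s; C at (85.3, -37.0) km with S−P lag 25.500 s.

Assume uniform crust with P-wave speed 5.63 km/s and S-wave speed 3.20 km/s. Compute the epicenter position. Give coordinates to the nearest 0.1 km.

-99.3 km east, 3.8 km north

Distance from S−P lag: d = Δt · v_P v_S / (v_P − v_S) = Δt · (5.63·3.20)/(5.63−3.20) ≈ 7.4140·Δt.
So d_A = 241.67, d_B = 118.12, d_C = 189.06 km.
Circle about each station: (x − 114.9)² + (y − 115.7)² = 241.67²; (x + 92.1)² + (y − 121.7)² = 118.12²; (x − 85.3)² + (y + 37.0)² = 189.06².
Subtracting the A equation from the B and C equations removes the quadratic terms:
-414.0 x + 12.0 y = 41156.85
-59.2 x − 305.4 y = 4717.30
Solving the 2×2 system: x ≈ -99.3, y ≈ 3.8 km.
Check against A (with the unrounded x, y): √((x − 114.9)²+(y − 115.7)²) = 241.67 ≈ 241.67 km. ✓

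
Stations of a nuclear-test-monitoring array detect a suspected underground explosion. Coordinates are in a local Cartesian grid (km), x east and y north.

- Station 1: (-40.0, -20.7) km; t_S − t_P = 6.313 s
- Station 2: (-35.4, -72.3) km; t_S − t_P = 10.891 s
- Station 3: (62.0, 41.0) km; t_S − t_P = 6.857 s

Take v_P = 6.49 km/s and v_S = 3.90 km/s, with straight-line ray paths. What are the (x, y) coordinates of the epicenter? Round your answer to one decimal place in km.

x ≈ -4.0 km, y ≈ 29.4 km

Distance from S−P lag: d = Δt · v_P v_S / (v_P − v_S) = Δt · (6.49·3.90)/(6.49−3.90) ≈ 9.7726·Δt.
So d_Station 1 = 61.69, d_Station 2 = 106.43, d_Station 3 = 67.01 km.
Circle about each station: (x + 40.0)² + (y + 20.7)² = 61.69²; (x + 35.4)² + (y + 72.3)² = 106.43²; (x − 62.0)² + (y − 41.0)² = 67.01².
Subtracting pairs of circle equations eliminates x²+y² and gives linear equations (the radical axes):
9.2 x − 103.2 y = -3069.73
204.0 x + 123.4 y = 2811.83
Solving the 2×2 system: x ≈ -4.0, y ≈ 29.4 km.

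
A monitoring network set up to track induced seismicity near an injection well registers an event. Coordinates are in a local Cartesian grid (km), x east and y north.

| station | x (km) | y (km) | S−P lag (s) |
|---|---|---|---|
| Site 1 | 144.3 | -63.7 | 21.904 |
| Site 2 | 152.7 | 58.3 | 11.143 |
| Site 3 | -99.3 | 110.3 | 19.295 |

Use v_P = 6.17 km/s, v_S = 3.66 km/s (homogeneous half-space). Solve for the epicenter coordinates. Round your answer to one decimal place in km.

(74.0, 120.4)

Distance from S−P lag: d = Δt · v_P v_S / (v_P − v_S) = Δt · (6.17·3.66)/(6.17−3.66) ≈ 8.9969·Δt.
So d_Site 1 = 197.07, d_Site 2 = 100.25, d_Site 3 = 173.60 km.
Circle about each station: (x − 144.3)² + (y + 63.7)² = 197.07²; (x − 152.7)² + (y − 58.3)² = 100.25²; (x + 99.3)² + (y − 110.3)² = 173.60².
Subtracting pairs of circle equations eliminates x²+y² and gives linear equations (the radical axes):
16.8 x + 244.0 y = 30622.52
-487.2 x + 348.0 y = 5846.02
Solving the 2×2 system: x ≈ 74.0, y ≈ 120.4 km.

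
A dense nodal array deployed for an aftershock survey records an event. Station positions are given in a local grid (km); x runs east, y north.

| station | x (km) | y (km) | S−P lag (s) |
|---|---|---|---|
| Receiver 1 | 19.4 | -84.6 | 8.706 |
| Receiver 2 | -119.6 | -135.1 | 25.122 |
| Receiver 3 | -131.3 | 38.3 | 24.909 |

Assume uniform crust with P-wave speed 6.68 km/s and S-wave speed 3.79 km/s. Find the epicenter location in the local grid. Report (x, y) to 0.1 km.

Distance from S−P lag: d = Δt · v_P v_S / (v_P − v_S) = Δt · (6.68·3.79)/(6.68−3.79) ≈ 8.7603·Δt.
So d_Receiver 1 = 76.27, d_Receiver 2 = 220.08, d_Receiver 3 = 218.21 km.
Circle about each station: (x − 19.4)² + (y + 84.6)² = 76.27²; (x + 119.6)² + (y + 135.1)² = 220.08²; (x + 131.3)² + (y − 38.3)² = 218.21².
Subtracting the Receiver 1 equation from the Receiver 2 and Receiver 3 equations removes the quadratic terms:
-278.0 x − 101.0 y = -17595.44
-301.4 x + 245.8 y = -30625.43
Solving the 2×2 system: x ≈ 75.1, y ≈ -32.5 km.
Check against Receiver 1 (with the unrounded x, y): √((x − 19.4)²+(y + 84.6)²) = 76.27 ≈ 76.27 km. ✓

(75.1, -32.5)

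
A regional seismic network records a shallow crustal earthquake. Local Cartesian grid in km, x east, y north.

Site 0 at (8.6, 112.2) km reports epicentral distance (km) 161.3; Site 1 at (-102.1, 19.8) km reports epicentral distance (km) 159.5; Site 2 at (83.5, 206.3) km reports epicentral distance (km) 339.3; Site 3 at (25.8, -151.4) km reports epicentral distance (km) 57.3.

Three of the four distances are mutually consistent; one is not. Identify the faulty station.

Solve using three stations at a time. Using Site 1, Site 2, Site 3 (subtract circle equations pairwise → linear system) gives (x, y) ≈ (-19.9, -116.9).
Distances from that point to each station vs reported:
  Site 0: calculated 230.8 vs reported 161.3 → residual 69.5 km
  Site 1: calculated 159.5 vs reported 159.5 → residual 0.0 km
  Site 2: calculated 339.3 vs reported 339.3 → residual 0.0 km
  Site 3: calculated 57.3 vs reported 57.3 → residual 0.0 km
Site 1, Site 2, Site 3 are mutually consistent (residuals ≈ 0); Site 0 is off by 69.5 km.

Site 0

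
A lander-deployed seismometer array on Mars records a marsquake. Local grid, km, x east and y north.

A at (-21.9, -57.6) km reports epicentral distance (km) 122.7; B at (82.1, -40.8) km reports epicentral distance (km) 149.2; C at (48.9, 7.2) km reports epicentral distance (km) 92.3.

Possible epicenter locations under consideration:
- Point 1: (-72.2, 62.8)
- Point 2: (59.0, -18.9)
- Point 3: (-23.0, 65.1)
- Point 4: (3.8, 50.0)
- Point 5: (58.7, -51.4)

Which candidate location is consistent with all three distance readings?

Point 3

For each candidate, compare |candidate − station| to the reported distance:
Point 1: residuals A 7.8, B 36.7, C 41.0 → max 41.0 km
Point 2: residuals A 33.0, B 117.4, C 64.3 → max 117.4 km
Point 3: residuals A 0.0, B 0.0, C 0.0 → max 0.0 km
Point 4: residuals A 12.1, B 29.3, C 30.1 → max 30.1 km
Point 5: residuals A 41.9, B 123.5, C 32.9 → max 123.5 km
Only Point 3 has all residuals ≈ 0.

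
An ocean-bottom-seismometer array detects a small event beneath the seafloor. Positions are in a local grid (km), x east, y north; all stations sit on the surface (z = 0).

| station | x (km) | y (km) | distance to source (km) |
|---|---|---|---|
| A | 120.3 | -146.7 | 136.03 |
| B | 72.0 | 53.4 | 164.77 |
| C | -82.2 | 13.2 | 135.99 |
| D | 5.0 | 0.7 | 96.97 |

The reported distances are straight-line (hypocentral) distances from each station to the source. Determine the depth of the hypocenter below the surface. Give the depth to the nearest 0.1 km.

depth ≈ 29.2 km

Each station gives a sphere (x−x_i)² + (y−y_i)² + z² = d_i² (stations at z=0).
Subtracting the A sphere from B and C: z² cancels, leaving linear equations in x and y:
-96.6 x + 400.2 y = -36602.41
-405.0 x + 319.8 y = -29051.02
Solving: x ≈ -0.604, y ≈ -91.606 km (keep extra digits for the depth step; rounded: -0.6, -91.6).
Then from the A sphere: z² = 136.03² − (x − 120.3)² − (y + 146.7)² with x = -0.604, y = -91.606, so z ≈ 29.173 ≈ 29.2 km.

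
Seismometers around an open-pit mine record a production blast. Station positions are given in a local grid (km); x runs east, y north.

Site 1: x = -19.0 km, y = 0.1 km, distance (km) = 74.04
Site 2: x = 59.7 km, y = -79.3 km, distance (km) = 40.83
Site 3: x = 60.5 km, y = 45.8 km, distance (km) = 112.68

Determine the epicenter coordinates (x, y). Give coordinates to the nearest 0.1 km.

x ≈ 23.4 km, y ≈ -60.6 km

Circle about each station: (x + 19.0)² + (y − 0.1)² = 74.04²; (x − 59.7)² + (y + 79.3)² = 40.83²; (x − 60.5)² + (y − 45.8)² = 112.68².
Subtracting the Site 1 equation from the Site 2 and Site 3 equations removes the quadratic terms:
157.4 x − 158.8 y = 13306.40
159.0 x + 91.4 y = -1817.98
Solving the 2×2 system: x ≈ 23.4, y ≈ -60.6 km.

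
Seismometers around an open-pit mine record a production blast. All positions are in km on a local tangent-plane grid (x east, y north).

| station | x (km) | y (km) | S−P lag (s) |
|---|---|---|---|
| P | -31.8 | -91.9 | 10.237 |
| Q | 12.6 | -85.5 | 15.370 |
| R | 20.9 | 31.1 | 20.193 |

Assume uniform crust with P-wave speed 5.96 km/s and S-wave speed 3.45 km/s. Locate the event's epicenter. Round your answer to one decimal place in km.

-112.0 km east, -67.4 km north

Distance from S−P lag: d = Δt · v_P v_S / (v_P − v_S) = Δt · (5.96·3.45)/(5.96−3.45) ≈ 8.1920·Δt.
So d_P = 83.86, d_Q = 125.91, d_R = 165.42 km.
Circle about each station: (x + 31.8)² + (y + 91.9)² = 83.86²; (x − 12.6)² + (y + 85.5)² = 125.91²; (x − 20.9)² + (y − 31.1)² = 165.42².
Subtracting pairs of circle equations eliminates x²+y² and gives linear equations (the radical axes):
88.8 x + 12.8 y = -10808.67
105.4 x + 246.0 y = -28384.11
Solving the 2×2 system: x ≈ -112.0, y ≈ -67.4 km.
Check against P (with the unrounded x, y): √((x + 31.8)²+(y + 91.9)²) = 83.87 ≈ 83.86 km. ✓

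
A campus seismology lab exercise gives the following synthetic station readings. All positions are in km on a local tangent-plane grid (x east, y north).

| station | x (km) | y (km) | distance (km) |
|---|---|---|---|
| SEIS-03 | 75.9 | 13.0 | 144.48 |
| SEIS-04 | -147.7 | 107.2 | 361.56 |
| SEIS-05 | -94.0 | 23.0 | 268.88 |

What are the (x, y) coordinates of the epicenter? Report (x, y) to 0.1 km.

Circle about each station: (x − 75.9)² + (y − 13.0)² = 144.48²; (x + 147.7)² + (y − 107.2)² = 361.56²; (x + 94.0)² + (y − 23.0)² = 268.88².
Subtracting the SEIS-03 equation from the SEIS-04 and SEIS-05 equations removes the quadratic terms:
-447.2 x + 188.4 y = -82473.84
-339.8 x + 20.0 y = -47986.79
Solving the 2×2 system: x ≈ 134.2, y ≈ -119.2 km.
Check against SEIS-03 (with the unrounded x, y): √((x − 75.9)²+(y − 13.0)²) = 144.49 ≈ 144.48 km. ✓

x ≈ 134.2 km, y ≈ -119.2 km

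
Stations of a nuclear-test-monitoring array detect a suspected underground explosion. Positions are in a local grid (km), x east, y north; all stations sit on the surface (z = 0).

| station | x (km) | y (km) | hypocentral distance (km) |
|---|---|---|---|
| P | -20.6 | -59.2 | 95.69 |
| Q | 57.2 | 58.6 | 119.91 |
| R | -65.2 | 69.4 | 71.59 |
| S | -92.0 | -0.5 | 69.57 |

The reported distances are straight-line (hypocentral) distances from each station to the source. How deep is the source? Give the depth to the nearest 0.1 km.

depth ≈ 47.8 km

Each station gives a sphere (x−x_i)² + (y−y_i)² + z² = d_i² (stations at z=0).
Subtracting the P sphere from Q and R: z² cancels, leaving linear equations in x and y:
155.6 x + 235.6 y = -2445.03
-89.2 x + 257.2 y = 9169.85
Solving: x ≈ -45.699, y ≈ 19.804 km (keep extra digits for the depth step; rounded: -45.7, 19.8).
Then from the P sphere: z² = 95.69² − (x + 20.6)² − (y + 59.2)² with x = -45.699, y = 19.804, so z ≈ 47.802 ≈ 47.8 km.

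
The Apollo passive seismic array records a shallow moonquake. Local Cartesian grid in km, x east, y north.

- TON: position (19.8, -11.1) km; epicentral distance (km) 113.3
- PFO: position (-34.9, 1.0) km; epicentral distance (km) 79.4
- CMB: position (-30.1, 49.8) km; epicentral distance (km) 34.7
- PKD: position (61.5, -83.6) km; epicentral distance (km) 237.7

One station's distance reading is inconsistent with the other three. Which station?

PKD

Solve using three stations at a time. Using TON, PFO, CMB (subtract circle equations pairwise → linear system) gives (x, y) ≈ (-48.6, 79.2).
Distances from that point to each station vs reported:
  TON: calculated 113.3 vs reported 113.3 → residual 0.0 km
  PFO: calculated 79.4 vs reported 79.4 → residual 0.0 km
  CMB: calculated 34.8 vs reported 34.7 → residual 0.1 km
  PKD: calculated 196.6 vs reported 237.7 → residual 41.1 km
TON, PFO, CMB are mutually consistent (residuals ≈ 0); PKD is off by 41.1 km.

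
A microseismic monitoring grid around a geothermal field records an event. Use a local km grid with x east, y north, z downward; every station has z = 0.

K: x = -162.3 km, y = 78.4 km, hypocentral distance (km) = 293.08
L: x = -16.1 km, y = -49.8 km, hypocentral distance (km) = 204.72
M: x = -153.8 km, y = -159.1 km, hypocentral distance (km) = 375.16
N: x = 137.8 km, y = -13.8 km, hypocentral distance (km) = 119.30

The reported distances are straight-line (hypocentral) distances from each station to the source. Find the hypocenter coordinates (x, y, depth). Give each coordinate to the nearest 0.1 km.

x ≈ 123.4 km, y ≈ 85.2 km, depth ≈ 65.0 km

Each station gives a sphere (x−x_i)² + (y−y_i)² + z² = d_i² (stations at z=0).
Subtracting the K sphere from L and M: z² cancels, leaving linear equations in x and y:
292.4 x − 256.4 y = 14237.01
17.0 x − 475.0 y = -38369.74
Solving: x ≈ 123.396, y ≈ 85.195 km (keep extra digits for the depth step; rounded: 123.4, 85.2).
Then from the K sphere: z² = 293.08² − (x + 162.3)² − (y − 78.4)² with x = 123.396, y = 85.195, so z ≈ 65.019 ≈ 65.0 km.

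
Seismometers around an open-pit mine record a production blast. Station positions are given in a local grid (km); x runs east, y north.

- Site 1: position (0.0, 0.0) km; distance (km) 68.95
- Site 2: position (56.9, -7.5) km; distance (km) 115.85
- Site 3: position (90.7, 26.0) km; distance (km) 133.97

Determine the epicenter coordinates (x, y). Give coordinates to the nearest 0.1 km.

(-39.8, 56.3)

Circle about each station: x² + y² = 68.95²; (x − 56.9)² + (y + 7.5)² = 115.85²; (x − 90.7)² + (y − 26.0)² = 133.97².
Subtracting pairs of circle equations eliminates x²+y² and gives linear equations (the radical axes):
113.8 x − 15.0 y = -5373.26
181.4 x + 52.0 y = -4291.37
Solving the 2×2 system: x ≈ -39.8, y ≈ 56.3 km.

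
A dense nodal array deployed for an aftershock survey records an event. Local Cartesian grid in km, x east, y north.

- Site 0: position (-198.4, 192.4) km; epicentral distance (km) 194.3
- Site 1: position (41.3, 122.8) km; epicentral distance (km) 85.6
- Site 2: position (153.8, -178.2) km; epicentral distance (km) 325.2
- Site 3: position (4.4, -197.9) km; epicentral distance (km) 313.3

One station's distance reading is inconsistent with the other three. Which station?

Site 3

Solve using three stations at a time. Using Site 0, Site 1, Site 2 (subtract circle equations pairwise → linear system) gives (x, y) ≈ (-35.9, 85.9).
Distances from that point to each station vs reported:
  Site 0: calculated 194.3 vs reported 194.3 → residual 0.0 km
  Site 1: calculated 85.6 vs reported 85.6 → residual 0.0 km
  Site 2: calculated 325.2 vs reported 325.2 → residual 0.0 km
  Site 3: calculated 286.7 vs reported 313.3 → residual 26.6 km
Site 0, Site 1, Site 2 are mutually consistent (residuals ≈ 0); Site 3 is off by 26.6 km.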